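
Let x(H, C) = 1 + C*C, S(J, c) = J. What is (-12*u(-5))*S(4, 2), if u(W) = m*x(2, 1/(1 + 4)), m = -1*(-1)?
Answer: -1248/25 ≈ -49.920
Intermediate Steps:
x(H, C) = 1 + C²
m = 1
u(W) = 26/25 (u(W) = 1*(1 + (1/(1 + 4))²) = 1*(1 + (1/5)²) = 1*(1 + (⅕)²) = 1*(1 + 1/25) = 1*(26/25) = 26/25)
(-12*u(-5))*S(4, 2) = -12*26/25*4 = -312/25*4 = -1248/25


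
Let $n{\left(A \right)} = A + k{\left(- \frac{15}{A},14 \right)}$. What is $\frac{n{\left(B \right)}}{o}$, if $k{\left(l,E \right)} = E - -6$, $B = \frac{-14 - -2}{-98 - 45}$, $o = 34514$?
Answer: $\frac{1436}{2467751} \approx 0.00058191$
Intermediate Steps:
$B = \frac{12}{143}$ ($B = \frac{-14 + \left(8 - 6\right)}{-143} = \left(-14 + 2\right) \left(- \frac{1}{143}\right) = \left(-12\right) \left(- \frac{1}{143}\right) = \frac{12}{143} \approx 0.083916$)
$k{\left(l,E \right)} = 6 + E$ ($k{\left(l,E \right)} = E + 6 = 6 + E$)
$n{\left(A \right)} = 20 + A$ ($n{\left(A \right)} = A + \left(6 + 14\right) = A + 20 = 20 + A$)
$\frac{n{\left(B \right)}}{o} = \frac{20 + \frac{12}{143}}{34514} = \frac{2872}{143} \cdot \frac{1}{34514} = \frac{1436}{2467751}$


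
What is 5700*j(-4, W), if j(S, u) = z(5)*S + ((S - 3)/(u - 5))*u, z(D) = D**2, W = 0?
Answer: -570000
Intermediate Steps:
j(S, u) = 25*S + u*(-3 + S)/(-5 + u) (j(S, u) = 5**2*S + ((S - 3)/(u - 5))*u = 25*S + ((-3 + S)/(-5 + u))*u = 25*S + u*(-3 + S)/(-5 + u))
5700*j(-4, W) = 5700*((-125*(-4) - 3*0 + 26*(-4)*0)/(-5 + 0)) = 5700*((500 + 0 + 0)/(-5)) = 5700*(-1/5*500) = 5700*(-100) = -570000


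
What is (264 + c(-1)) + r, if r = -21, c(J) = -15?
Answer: 228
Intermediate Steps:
(264 + c(-1)) + r = (264 - 15) - 21 = 249 - 21 = 228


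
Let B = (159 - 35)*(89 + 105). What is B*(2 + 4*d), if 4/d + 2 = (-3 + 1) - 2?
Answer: -48112/3 ≈ -16037.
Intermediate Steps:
B = 24056 (B = 124*194 = 24056)
d = -2/3 (d = 4/(-2 + ((-3 + 1) - 2)) = 4/(-2 + (-2 - 2)) = 4/(-2 - 4) = 4/(-6) = 4*(-1/6) = -2/3 ≈ -0.66667)
B*(2 + 4*d) = 24056*(2 + 4*(-2/3)) = 24056*(2 - 8/3) = 24056*(-2/3) = -48112/3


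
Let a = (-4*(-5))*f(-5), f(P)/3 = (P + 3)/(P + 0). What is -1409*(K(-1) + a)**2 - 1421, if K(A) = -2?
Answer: -683377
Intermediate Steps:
f(P) = 3*(3 + P)/P (f(P) = 3*((P + 3)/(P + 0)) = 3*((3 + P)/P) = 3*(3 + P)/P)
a = 24 (a = (-4*(-5))*(3 + 9/(-5)) = 20*(3 + 9*(-1/5)) = 20*(3 - 9/5) = 20*(6/5) = 24)
-1409*(K(-1) + a)**2 - 1421 = -1409*(-2 + 24)**2 - 1421 = -1409*22**2 - 1421 = -1409*484 - 1421 = -681956 - 1421 = -683377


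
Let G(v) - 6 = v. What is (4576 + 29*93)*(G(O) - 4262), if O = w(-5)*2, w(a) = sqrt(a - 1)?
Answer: -30953888 + 14546*I*sqrt(6) ≈ -3.0954e+7 + 35630.0*I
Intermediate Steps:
w(a) = sqrt(-1 + a)
O = 2*I*sqrt(6) (O = sqrt(-1 - 5)*2 = sqrt(-6)*2 = (I*sqrt(6))*2 = 2*I*sqrt(6) ≈ 4.899*I)
G(v) = 6 + v
(4576 + 29*93)*(G(O) - 4262) = (4576 + 29*93)*((6 + 2*I*sqrt(6)) - 4262) = (4576 + 2697)*(-4256 + 2*I*sqrt(6)) = 7273*(-4256 + 2*I*sqrt(6)) = -30953888 + 14546*I*sqrt(6)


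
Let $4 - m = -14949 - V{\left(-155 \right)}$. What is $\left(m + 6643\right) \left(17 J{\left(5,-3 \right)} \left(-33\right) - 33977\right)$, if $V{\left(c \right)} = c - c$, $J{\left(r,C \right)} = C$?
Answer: $-697421224$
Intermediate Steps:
$V{\left(c \right)} = 0$
$m = 14953$ ($m = 4 - \left(-14949 - 0\right) = 4 - \left(-14949 + 0\right) = 4 - -14949 = 4 + 14949 = 14953$)
$\left(m + 6643\right) \left(17 J{\left(5,-3 \right)} \left(-33\right) - 33977\right) = \left(14953 + 6643\right) \left(17 \left(-3\right) \left(-33\right) - 33977\right) = 21596 \left(\left(-51\right) \left(-33\right) - 33977\right) = 21596 \left(1683 - 33977\right) = 21596 \left(-32294\right) = -697421224$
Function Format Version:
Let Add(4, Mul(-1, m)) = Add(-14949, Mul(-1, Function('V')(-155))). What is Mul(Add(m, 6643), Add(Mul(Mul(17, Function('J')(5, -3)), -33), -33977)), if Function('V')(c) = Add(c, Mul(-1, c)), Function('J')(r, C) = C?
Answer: -697421224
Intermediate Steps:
Function('V')(c) = 0
m = 14953 (m = Add(4, Mul(-1, Add(-14949, Mul(-1, 0)))) = Add(4, Mul(-1, Add(-14949, 0))) = Add(4, Mul(-1, -14949)) = Add(4, 14949) = 14953)
Mul(Add(m, 6643), Add(Mul(Mul(17, Function('J')(5, -3)), -33), -33977)) = Mul(Add(14953, 6643), Add(Mul(Mul(17, -3), -33), -33977)) = Mul(21596, Add(Mul(-51, -33), -33977)) = Mul(21596, Add(1683, -33977)) = Mul(21596, -32294) = -697421224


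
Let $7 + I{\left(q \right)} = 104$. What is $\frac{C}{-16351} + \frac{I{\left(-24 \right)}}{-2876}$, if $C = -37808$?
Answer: $\frac{107149761}{47025476} \approx 2.2785$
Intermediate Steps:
$I{\left(q \right)} = 97$ ($I{\left(q \right)} = -7 + 104 = 97$)
$\frac{C}{-16351} + \frac{I{\left(-24 \right)}}{-2876} = - \frac{37808}{-16351} + \frac{97}{-2876} = \left(-37808\right) \left(- \frac{1}{16351}\right) + 97 \left(- \frac{1}{2876}\right) = \frac{37808}{16351} - \frac{97}{2876} = \frac{107149761}{47025476}$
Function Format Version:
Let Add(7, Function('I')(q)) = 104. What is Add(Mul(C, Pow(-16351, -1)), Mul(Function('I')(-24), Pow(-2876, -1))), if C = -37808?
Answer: Rational(107149761, 47025476) ≈ 2.2785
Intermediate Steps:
Function('I')(q) = 97 (Function('I')(q) = Add(-7, 104) = 97)
Add(Mul(C, Pow(-16351, -1)), Mul(Function('I')(-24), Pow(-2876, -1))) = Add(Mul(-37808, Pow(-16351, -1)), Mul(97, Pow(-2876, -1))) = Add(Mul(-37808, Rational(-1, 16351)), Mul(97, Rational(-1, 2876))) = Add(Rational(37808, 16351), Rational(-97, 2876)) = Rational(107149761, 47025476)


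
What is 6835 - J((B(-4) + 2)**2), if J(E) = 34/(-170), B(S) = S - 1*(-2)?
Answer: 34176/5 ≈ 6835.2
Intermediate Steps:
B(S) = 2 + S (B(S) = S + 2 = 2 + S)
J(E) = -1/5 (J(E) = 34*(-1/170) = -1/5)
6835 - J((B(-4) + 2)**2) = 6835 - 1*(-1/5) = 6835 + 1/5 = 34176/5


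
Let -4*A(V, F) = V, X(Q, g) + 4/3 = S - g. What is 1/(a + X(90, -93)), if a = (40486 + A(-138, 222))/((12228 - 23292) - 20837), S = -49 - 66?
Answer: -191406/4709263 ≈ -0.040645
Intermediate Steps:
S = -115
X(Q, g) = -349/3 - g (X(Q, g) = -4/3 + (-115 - g) = -349/3 - g)
A(V, F) = -V/4
a = -81041/63802 (a = (40486 - ¼*(-138))/((12228 - 23292) - 20837) = (40486 + 69/2)/(-11064 - 20837) = (81041/2)/(-31901) = (81041/2)*(-1/31901) = -81041/63802 ≈ -1.2702)
1/(a + X(90, -93)) = 1/(-81041/63802 + (-349/3 - 1*(-93))) = 1/(-81041/63802 + (-349/3 + 93)) = 1/(-81041/63802 - 70/3) = 1/(-4709263/191406) = -191406/4709263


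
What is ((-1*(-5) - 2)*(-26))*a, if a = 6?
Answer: -468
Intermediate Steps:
((-1*(-5) - 2)*(-26))*a = ((-1*(-5) - 2)*(-26))*6 = ((5 - 2)*(-26))*6 = (3*(-26))*6 = -78*6 = -468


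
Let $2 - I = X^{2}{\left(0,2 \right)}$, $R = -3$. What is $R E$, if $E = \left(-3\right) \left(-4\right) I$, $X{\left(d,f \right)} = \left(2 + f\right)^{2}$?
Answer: $9144$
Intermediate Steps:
$I = -254$ ($I = 2 - \left(\left(2 + 2\right)^{2}\right)^{2} = 2 - \left(4^{2}\right)^{2} = 2 - 16^{2} = 2 - 256 = -254$)
$E = -3048$ ($E = \left(-3\right) \left(-4\right) \left(-254\right) = 12 \left(-254\right) = -3048$)
$R E = \left(-3\right) \left(-3048\right) = 9144$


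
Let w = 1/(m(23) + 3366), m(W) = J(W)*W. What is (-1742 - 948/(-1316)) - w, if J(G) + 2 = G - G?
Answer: -1901965249/1092280 ≈ -1741.3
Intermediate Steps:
J(G) = -2 (J(G) = -2 + (G - G) = -2 + 0 = -2)
m(W) = -2*W
w = 1/3320 (w = 1/(-2*23 + 3366) = 1/(-46 + 3366) = 1/3320 ≈ 0.00030120)
(-1742 - 948/(-1316)) - w = (-1742 - 948/(-1316)) - 1*1/3320 = (-1742 - 948*(-1/1316)) - 1/3320 = (-1742 + 237/329) - 1/3320 = -572881/329 - 1/3320 = -1901965249/1092280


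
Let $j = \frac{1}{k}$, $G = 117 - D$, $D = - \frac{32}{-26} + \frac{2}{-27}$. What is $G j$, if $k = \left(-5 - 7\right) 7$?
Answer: $- \frac{40661}{29484} \approx -1.3791$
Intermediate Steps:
$D = \frac{406}{351}$ ($D = \left(-32\right) \left(- \frac{1}{26}\right) + 2 \left(- \frac{1}{27}\right) = \frac{16}{13} - \frac{2}{27} = \frac{406}{351} \approx 1.1567$)
$k = -84$ ($k = \left(-12\right) 7 = -84$)
$G = \frac{40661}{351}$ ($G = 117 - \frac{406}{351} = \frac{40661}{351} \approx 115.84$)
$j = - \frac{1}{84}$ ($j = \frac{1}{-84} = - \frac{1}{84} \approx -0.011905$)
$G j = \frac{40661}{351} \left(- \frac{1}{84}\right) = - \frac{40661}{29484}$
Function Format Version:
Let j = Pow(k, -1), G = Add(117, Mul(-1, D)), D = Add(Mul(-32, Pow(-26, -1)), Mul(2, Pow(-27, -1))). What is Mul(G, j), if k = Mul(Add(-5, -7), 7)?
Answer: Rational(-40661, 29484) ≈ -1.3791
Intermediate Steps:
D = Rational(406, 351) (D = Add(Mul(-32, Rational(-1, 26)), Mul(2, Rational(-1, 27))) = Add(Rational(16, 13), Rational(-2, 27)) = Rational(406, 351) ≈ 1.1567)
k = -84 (k = Mul(-12, 7) = -84)
G = Rational(40661, 351) (G = Add(117, Mul(-1, Rational(406, 351))) = Add(117, Rational(-406, 351)) = Rational(40661, 351) ≈ 115.84)
j = Rational(-1, 84) (j = Pow(-84, -1) = Rational(-1, 84) ≈ -0.011905)
Mul(G, j) = Mul(Rational(40661, 351), Rational(-1, 84)) = Rational(-40661, 29484)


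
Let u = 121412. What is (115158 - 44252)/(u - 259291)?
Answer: -70906/137879 ≈ -0.51426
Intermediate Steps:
(115158 - 44252)/(u - 259291) = (115158 - 44252)/(121412 - 259291) = 70906/(-137879) = 70906*(-1/137879) = -70906/137879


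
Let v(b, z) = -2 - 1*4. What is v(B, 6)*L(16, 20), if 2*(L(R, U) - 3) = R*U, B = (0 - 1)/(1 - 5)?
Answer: -978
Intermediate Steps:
B = ¼ (B = -1/(-4) = -1*(-¼) = ¼ ≈ 0.25000)
v(b, z) = -6 (v(b, z) = -2 - 4 = -6)
L(R, U) = 3 + R*U/2 (L(R, U) = 3 + (R*U)/2 = 3 + R*U/2)
v(B, 6)*L(16, 20) = -6*(3 + (½)*16*20) = -6*(3 + 160) = -6*163 = -978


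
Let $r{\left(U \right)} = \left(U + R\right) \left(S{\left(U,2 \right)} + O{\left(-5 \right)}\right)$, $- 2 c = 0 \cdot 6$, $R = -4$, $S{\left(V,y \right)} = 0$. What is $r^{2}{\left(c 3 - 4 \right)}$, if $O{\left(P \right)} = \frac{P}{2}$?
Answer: $400$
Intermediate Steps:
$O{\left(P \right)} = \frac{P}{2}$ ($O{\left(P \right)} = P \frac{1}{2} = \frac{P}{2}$)
$c = 0$ ($c = - \frac{0 \cdot 6}{2} = \left(- \frac{1}{2}\right) 0 = 0$)
$r{\left(U \right)} = 10 - \frac{5 U}{2}$ ($r{\left(U \right)} = \left(U - 4\right) \left(0 + \frac{1}{2} \left(-5\right)\right) = \left(-4 + U\right) \left(0 - \frac{5}{2}\right) = \left(-4 + U\right) \left(- \frac{5}{2}\right) = 10 - \frac{5 U}{2}$)
$r^{2}{\left(c 3 - 4 \right)} = \left(10 - \frac{5 \left(0 \cdot 3 - 4\right)}{2}\right)^{2} = \left(10 - \frac{5 \left(0 - 4\right)}{2}\right)^{2} = \left(10 - -10\right)^{2} = \left(10 + 10\right)^{2} = 20^{2} = 400$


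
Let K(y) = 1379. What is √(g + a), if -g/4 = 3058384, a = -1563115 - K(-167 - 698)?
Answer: I*√13798030 ≈ 3714.6*I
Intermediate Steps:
a = -1564494 (a = -1563115 - 1*1379 = -1563115 - 1379 = -1564494)
g = -12233536 (g = -4*3058384 = -12233536)
√(g + a) = √(-12233536 - 1564494) = √(-13798030) = I*√13798030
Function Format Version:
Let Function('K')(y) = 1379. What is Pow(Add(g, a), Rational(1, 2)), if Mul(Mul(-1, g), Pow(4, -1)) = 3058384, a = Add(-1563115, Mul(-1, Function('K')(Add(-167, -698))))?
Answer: Mul(I, Pow(13798030, Rational(1, 2))) ≈ Mul(3714.6, I)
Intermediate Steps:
a = -1564494 (a = Add(-1563115, Mul(-1, 1379)) = Add(-1563115, -1379) = -1564494)
g = -12233536 (g = Mul(-4, 3058384) = -12233536)
Pow(Add(g, a), Rational(1, 2)) = Pow(Add(-12233536, -1564494), Rational(1, 2)) = Pow(-13798030, Rational(1, 2)) = Mul(I, Pow(13798030, Rational(1, 2)))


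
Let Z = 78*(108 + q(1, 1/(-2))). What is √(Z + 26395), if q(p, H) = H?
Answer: 2*√8695 ≈ 186.49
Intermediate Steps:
Z = 8385 (Z = 78*(108 + 1/(-2)) = 78*(108 - ½) = 78*(215/2) = 8385)
√(Z + 26395) = √(8385 + 26395) = √34780 = 2*√8695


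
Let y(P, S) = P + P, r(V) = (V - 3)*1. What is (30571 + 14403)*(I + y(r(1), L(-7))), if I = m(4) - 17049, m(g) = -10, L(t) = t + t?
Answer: -767391362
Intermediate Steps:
L(t) = 2*t
I = -17059 (I = -10 - 17049 = -17059)
r(V) = -3 + V (r(V) = (-3 + V)*1 = -3 + V)
y(P, S) = 2*P
(30571 + 14403)*(I + y(r(1), L(-7))) = (30571 + 14403)*(-17059 + 2*(-3 + 1)) = 44974*(-17059 + 2*(-2)) = 44974*(-17059 - 4) = 44974*(-17063) = -767391362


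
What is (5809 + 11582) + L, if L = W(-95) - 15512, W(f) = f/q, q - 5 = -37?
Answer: 60223/32 ≈ 1882.0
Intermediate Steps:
q = -32 (q = 5 - 37 = -32)
W(f) = -f/32 (W(f) = f/(-32) = f*(-1/32) = -f/32)
L = -496289/32 (L = -1/32*(-95) - 15512 = 95/32 - 15512 = -496289/32 ≈ -15509.)
(5809 + 11582) + L = (5809 + 11582) - 496289/32 = 17391 - 496289/32 = 60223/32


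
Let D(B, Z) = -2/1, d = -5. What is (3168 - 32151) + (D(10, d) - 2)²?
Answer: -28967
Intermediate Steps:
D(B, Z) = -2 (D(B, Z) = -2*1 = -2)
(3168 - 32151) + (D(10, d) - 2)² = (3168 - 32151) + (-2 - 2)² = -28983 + (-4)² = -28983 + 16 = -28967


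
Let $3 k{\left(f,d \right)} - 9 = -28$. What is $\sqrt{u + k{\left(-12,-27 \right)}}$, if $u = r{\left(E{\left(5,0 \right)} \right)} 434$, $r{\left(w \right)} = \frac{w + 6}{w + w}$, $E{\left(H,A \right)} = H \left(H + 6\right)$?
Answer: $\frac{\sqrt{6379890}}{165} \approx 15.308$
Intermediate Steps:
$k{\left(f,d \right)} = - \frac{19}{3}$ ($k{\left(f,d \right)} = 3 + \frac{1}{3} \left(-28\right) = 3 - \frac{28}{3} = - \frac{19}{3}$)
$E{\left(H,A \right)} = H \left(6 + H\right)$
$r{\left(w \right)} = \frac{6 + w}{2 w}$
$u = \frac{13237}{55}$ ($u = \frac{6 + 5 \left(6 + 5\right)}{2 \cdot 5 \left(6 + 5\right)} 434 = \frac{6 + 5 \cdot 11}{2 \cdot 5 \cdot 11} \cdot 434 = \frac{6 + 55}{2 \cdot 55} \cdot 434 = \frac{1}{2} \cdot \frac{1}{55} \cdot 61 \cdot 434 = \frac{61}{110} \cdot 434 = \frac{13237}{55} \approx 240.67$)
$\sqrt{u + k{\left(-12,-27 \right)}} = \sqrt{\frac{13237}{55} - \frac{19}{3}} = \sqrt{\frac{38666}{165}} = \frac{\sqrt{6379890}}{165}$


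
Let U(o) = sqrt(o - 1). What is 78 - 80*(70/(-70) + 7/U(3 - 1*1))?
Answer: -402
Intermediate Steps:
U(o) = sqrt(-1 + o)
78 - 80*(70/(-70) + 7/U(3 - 1*1)) = 78 - 80*(70/(-70) + 7/(sqrt(-1 + (3 - 1*1)))) = 78 - 80*(70*(-1/70) + 7/(sqrt(-1 + (3 - 1)))) = 78 - 80*(-1 + 7/(sqrt(-1 + 2))) = 78 - 80*(-1 + 7/(sqrt(1))) = 78 - 80*(-1 + 7/1) = 78 - 80*(-1 + 7*1) = 78 - 80*(-1 + 7) = 78 - 80*6 = 78 - 480 = -402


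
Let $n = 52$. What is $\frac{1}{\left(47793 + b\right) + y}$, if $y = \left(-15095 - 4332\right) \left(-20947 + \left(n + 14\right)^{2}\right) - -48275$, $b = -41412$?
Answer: $\frac{1}{322368013} \approx 3.102 \cdot 10^{-9}$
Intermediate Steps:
$y = 322361632$ ($y = \left(-15095 - 4332\right) \left(-20947 + \left(52 + 14\right)^{2}\right) - -48275 = - 19427 \left(-20947 + 66^{2}\right) + 48275 = - 19427 \left(-20947 + 4356\right) + 48275 = \left(-19427\right) \left(-16591\right) + 48275 = 322313357 + 48275 = 322361632$)
$\frac{1}{\left(47793 + b\right) + y} = \frac{1}{\left(47793 - 41412\right) + 322361632} = \frac{1}{6381 + 322361632} = \frac{1}{322368013}$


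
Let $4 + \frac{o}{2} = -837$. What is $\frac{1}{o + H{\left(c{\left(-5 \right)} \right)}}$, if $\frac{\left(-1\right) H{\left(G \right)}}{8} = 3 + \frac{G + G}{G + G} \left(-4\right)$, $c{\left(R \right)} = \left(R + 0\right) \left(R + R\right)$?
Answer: $- \frac{1}{1674} \approx -0.00059737$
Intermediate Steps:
$c{\left(R \right)} = 2 R^{2}$ ($c{\left(R \right)} = R 2 R = 2 R^{2}$)
$o = -1682$ ($o = -8 + 2 \left(-837\right) = -8 - 1674 = -1682$)
$H{\left(G \right)} = 8$ ($H{\left(G \right)} = - 8 \left(3 + \frac{G + G}{G + G} \left(-4\right)\right) = - 8 \left(3 + \frac{2 G}{2 G} \left(-4\right)\right) = - 8 \left(3 + 2 G \frac{1}{2 G} \left(-4\right)\right) = - 8 \left(3 + 1 \left(-4\right)\right) = - 8 \left(3 - 4\right) = \left(-8\right) \left(-1\right) = 8$)
$\frac{1}{o + H{\left(c{\left(-5 \right)} \right)}} = \frac{1}{-1682 + 8} = \frac{1}{-1674} = - \frac{1}{1674}$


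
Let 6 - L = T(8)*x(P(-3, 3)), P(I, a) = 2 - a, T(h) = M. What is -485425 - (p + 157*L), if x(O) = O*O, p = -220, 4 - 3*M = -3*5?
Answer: -1455458/3 ≈ -4.8515e+5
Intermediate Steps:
M = 19/3 (M = 4/3 - (-1)*5 = 4/3 - 1/3*(-15) = 4/3 + 5 = 19/3 ≈ 6.3333)
T(h) = 19/3
x(O) = O**2
L = -1/3 (L = 6 - 19*(2 - 1*3)**2/3 = 6 - 19*(2 - 3)**2/3 = 6 - 19*(-1)**2/3 = 6 - 19/3 = -1/3 ≈ -0.33333)
-485425 - (p + 157*L) = -485425 - (-220 + 157*(-1/3)) = -485425 - (-220 - 157/3) = -485425 - 1*(-817/3) = -485425 + 817/3 = -1455458/3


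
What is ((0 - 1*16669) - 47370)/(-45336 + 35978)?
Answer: 64039/9358 ≈ 6.8432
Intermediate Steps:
((0 - 1*16669) - 47370)/(-45336 + 35978) = ((0 - 16669) - 47370)/(-9358) = (-16669 - 47370)*(-1/9358) = -64039*(-1/9358) = 64039/9358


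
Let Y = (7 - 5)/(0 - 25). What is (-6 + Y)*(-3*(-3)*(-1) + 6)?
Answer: 456/25 ≈ 18.240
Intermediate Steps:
Y = -2/25 (Y = 2/(-25) = 2*(-1/25) = -2/25 ≈ -0.080000)
(-6 + Y)*(-3*(-3)*(-1) + 6) = (-6 - 2/25)*(-3*(-3)*(-1) + 6) = -152*(9*(-1) + 6)/25 = -152*(-9 + 6)/25 = -152/25*(-3) = 456/25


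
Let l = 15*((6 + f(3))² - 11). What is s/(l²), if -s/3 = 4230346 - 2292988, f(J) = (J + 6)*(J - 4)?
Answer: -322893/50 ≈ -6457.9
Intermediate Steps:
f(J) = (-4 + J)*(6 + J) (f(J) = (6 + J)*(-4 + J) = (-4 + J)*(6 + J))
s = -5812074 (s = -3*(4230346 - 2292988) = -3*1937358 = -5812074)
l = -30 (l = 15*((6 + (-24 + 3² + 2*3))² - 11) = 15*((6 + (-24 + 9 + 6))² - 11) = 15*((6 - 9)² - 11) = 15*((-3)² - 11) = 15*(9 - 11) = 15*(-2) = -30)
s/(l²) = -5812074/((-30)²) = -5812074/900 = -5812074*1/900 = -322893/50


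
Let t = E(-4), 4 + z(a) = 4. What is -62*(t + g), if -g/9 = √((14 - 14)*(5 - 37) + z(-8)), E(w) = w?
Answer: 248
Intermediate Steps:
z(a) = 0 (z(a) = -4 + 4 = 0)
t = -4
g = 0 (g = -9*√((14 - 14)*(5 - 37) + 0) = -9*√(0*(-32) + 0) = -9*√(0 + 0) = -9*√0 = -9*0 = 0)
-62*(t + g) = -62*(-4 + 0) = -62*(-4) = 248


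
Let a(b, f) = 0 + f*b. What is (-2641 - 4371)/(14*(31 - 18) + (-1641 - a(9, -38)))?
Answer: 7012/1117 ≈ 6.2775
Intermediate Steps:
a(b, f) = b*f (a(b, f) = 0 + b*f = b*f)
(-2641 - 4371)/(14*(31 - 18) + (-1641 - a(9, -38))) = (-2641 - 4371)/(14*(31 - 18) + (-1641 - 9*(-38))) = -7012/(14*13 + (-1641 - 1*(-342))) = -7012/(182 + (-1641 + 342)) = -7012/(182 - 1299) = -7012/(-1117) = -7012*(-1/1117) = 7012/1117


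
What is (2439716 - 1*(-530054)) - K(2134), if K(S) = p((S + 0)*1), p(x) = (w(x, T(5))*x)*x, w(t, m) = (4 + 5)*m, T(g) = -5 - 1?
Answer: 248883394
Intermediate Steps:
T(g) = -6
w(t, m) = 9*m
p(x) = -54*x² (p(x) = ((9*(-6))*x)*x = (-54*x)*x = -54*x²)
K(S) = -54*S² (K(S) = -54*(S + 0)² = -54*S²)
(2439716 - 1*(-530054)) - K(2134) = (2439716 - 1*(-530054)) - (-54)*2134² = (2439716 + 530054) - (-54)*4553956 = 2969770 - 1*(-245913624) = 2969770 + 245913624 = 248883394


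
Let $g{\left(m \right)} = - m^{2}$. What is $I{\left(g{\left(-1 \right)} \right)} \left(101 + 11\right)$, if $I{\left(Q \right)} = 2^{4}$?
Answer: $1792$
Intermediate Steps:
$I{\left(Q \right)} = 16$
$I{\left(g{\left(-1 \right)} \right)} \left(101 + 11\right) = 16 \left(101 + 11\right) = 16 \cdot 112 = 1792$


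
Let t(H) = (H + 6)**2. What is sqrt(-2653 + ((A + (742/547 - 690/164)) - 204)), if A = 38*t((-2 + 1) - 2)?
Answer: 69*I*sqrt(1063981734)/44854 ≈ 50.178*I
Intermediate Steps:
t(H) = (6 + H)**2
A = 342 (A = 38*(6 + ((-2 + 1) - 2))**2 = 38*(6 + (-1 - 2))**2 = 38*(6 - 3)**2 = 38*3**2 = 38*9 = 342)
sqrt(-2653 + ((A + (742/547 - 690/164)) - 204)) = sqrt(-2653 + ((342 + (742/547 - 690/164)) - 204)) = sqrt(-2653 + ((342 + (742*(1/547) - 690*1/164)) - 204)) = sqrt(-2653 + ((342 + (742/547 - 345/82)) - 204)) = sqrt(-2653 + ((342 - 127871/44854) - 204)) = sqrt(-2653 + (15212197/44854 - 204)) = sqrt(-2653 + 6061981/44854) = sqrt(-112935681/44854) = 69*I*sqrt(1063981734)/44854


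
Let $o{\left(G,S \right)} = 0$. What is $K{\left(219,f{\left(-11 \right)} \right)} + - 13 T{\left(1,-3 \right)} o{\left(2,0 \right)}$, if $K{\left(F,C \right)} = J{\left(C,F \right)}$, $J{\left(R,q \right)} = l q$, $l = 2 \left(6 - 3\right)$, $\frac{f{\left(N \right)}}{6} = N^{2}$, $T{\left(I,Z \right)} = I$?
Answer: $1314$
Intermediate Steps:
$f{\left(N \right)} = 6 N^{2}$
$l = 6$ ($l = 2 \cdot 3 = 6$)
$J{\left(R,q \right)} = 6 q$
$K{\left(F,C \right)} = 6 F$
$K{\left(219,f{\left(-11 \right)} \right)} + - 13 T{\left(1,-3 \right)} o{\left(2,0 \right)} = 6 \cdot 219 + \left(-13\right) 1 \cdot 0 = 1314 - 0 = 1314 + 0 = 1314$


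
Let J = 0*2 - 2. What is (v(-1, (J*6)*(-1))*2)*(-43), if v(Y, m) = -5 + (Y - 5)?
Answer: 946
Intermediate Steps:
J = -2 (J = 0 - 2 = -2)
v(Y, m) = -10 + Y (v(Y, m) = -5 + (-5 + Y) = -10 + Y)
(v(-1, (J*6)*(-1))*2)*(-43) = ((-10 - 1)*2)*(-43) = -11*2*(-43) = -22*(-43) = 946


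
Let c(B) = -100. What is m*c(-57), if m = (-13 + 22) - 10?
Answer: 100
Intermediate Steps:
m = -1 (m = 9 - 10 = -1)
m*c(-57) = -1*(-100) = 100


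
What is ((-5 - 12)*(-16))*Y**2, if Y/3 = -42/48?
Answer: 7497/4 ≈ 1874.3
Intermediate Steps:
Y = -21/8 (Y = 3*(-42/48) = 3*(-42*1/48) = 3*(-7/8) = -21/8 ≈ -2.6250)
((-5 - 12)*(-16))*Y**2 = ((-5 - 12)*(-16))*(-21/8)**2 = -17*(-16)*(441/64) = 272*(441/64) = 7497/4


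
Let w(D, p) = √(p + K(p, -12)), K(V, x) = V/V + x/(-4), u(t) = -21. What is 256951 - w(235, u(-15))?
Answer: 256951 - I*√17 ≈ 2.5695e+5 - 4.1231*I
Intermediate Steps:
K(V, x) = 1 - x/4 (K(V, x) = 1 + x*(-¼) = 1 - x/4)
w(D, p) = √(4 + p) (w(D, p) = √(p + (1 - ¼*(-12))) = √(p + (1 + 3)) = √(p + 4) = √(4 + p))
256951 - w(235, u(-15)) = 256951 - √(4 - 21) = 256951 - √(-17) = 256951 - I*√17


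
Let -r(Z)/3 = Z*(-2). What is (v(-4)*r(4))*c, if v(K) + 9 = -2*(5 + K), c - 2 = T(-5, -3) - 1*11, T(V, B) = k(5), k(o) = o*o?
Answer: -4224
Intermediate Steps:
k(o) = o**2
T(V, B) = 25 (T(V, B) = 5**2 = 25)
r(Z) = 6*Z (r(Z) = -3*Z*(-2) = -(-6)*Z = 6*Z)
c = 16 (c = 2 + (25 - 1*11) = 2 + (25 - 11) = 2 + 14 = 16)
v(K) = -19 - 2*K (v(K) = -9 - 2*(5 + K) = -9 + (-10 - 2*K) = -19 - 2*K)
(v(-4)*r(4))*c = ((-19 - 2*(-4))*(6*4))*16 = ((-19 + 8)*24)*16 = -11*24*16 = -264*16 = -4224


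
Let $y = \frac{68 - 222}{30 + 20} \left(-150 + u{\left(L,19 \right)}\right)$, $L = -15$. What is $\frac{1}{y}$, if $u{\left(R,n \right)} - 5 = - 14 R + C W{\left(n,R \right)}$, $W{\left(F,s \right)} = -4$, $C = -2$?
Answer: $- \frac{25}{5621} \approx -0.0044476$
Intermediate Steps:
$u{\left(R,n \right)} = 13 - 14 R$ ($u{\left(R,n \right)} = 5 - \left(-8 + 14 R\right) = 13 - 14 R$)
$y = - \frac{5621}{25}$ ($y = \frac{68 - 222}{30 + 20} \left(-150 + \left(13 - -210\right)\right) = - \frac{154}{50} \left(-150 + \left(13 + 210\right)\right) = \left(-154\right) \frac{1}{50} \left(-150 + 223\right) = \left(- \frac{77}{25}\right) 73 = - \frac{5621}{25} \approx -224.84$)
$\frac{1}{y} = \frac{1}{- \frac{5621}{25}} = - \frac{25}{5621}$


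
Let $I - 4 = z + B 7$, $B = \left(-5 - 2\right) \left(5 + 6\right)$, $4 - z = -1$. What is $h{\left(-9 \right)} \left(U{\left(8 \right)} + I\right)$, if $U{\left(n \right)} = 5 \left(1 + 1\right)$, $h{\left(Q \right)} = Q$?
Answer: $4680$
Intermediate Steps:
$z = 5$ ($z = 4 - -1 = 4 + 1 = 5$)
$B = -77$ ($B = \left(-7\right) 11 = -77$)
$I = -530$ ($I = 4 + \left(5 - 539\right) = 4 - 534 = -530$)
$U{\left(n \right)} = 10$ ($U{\left(n \right)} = 5 \cdot 2 = 10$)
$h{\left(-9 \right)} \left(U{\left(8 \right)} + I\right) = - 9 \left(10 - 530\right) = \left(-9\right) \left(-520\right) = 4680$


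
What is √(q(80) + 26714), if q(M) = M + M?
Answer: 3*√2986 ≈ 163.93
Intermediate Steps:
q(M) = 2*M
√(q(80) + 26714) = √(2*80 + 26714) = √(160 + 26714) = √26874 = 3*√2986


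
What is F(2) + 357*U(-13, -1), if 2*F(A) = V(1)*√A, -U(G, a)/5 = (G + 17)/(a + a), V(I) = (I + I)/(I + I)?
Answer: 3570 + √2/2 ≈ 3570.7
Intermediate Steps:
V(I) = 1 (V(I) = (2*I)/((2*I)) = (2*I)*(1/(2*I)) = 1)
U(G, a) = -5*(17 + G)/(2*a) (U(G, a) = -5*(G + 17)/(a + a) = -5*(17 + G)/(2*a))
F(A) = √A/2 (F(A) = (1*√A)/2 = √A/2)
F(2) + 357*U(-13, -1) = √2/2 + 357*((5/2)*(-17 - 1*(-13))/(-1)) = √2/2 + 357*((5/2)*(-1)*(-17 + 13)) = √2/2 + 357*((5/2)*(-1)*(-4)) = √2/2 + 357*10 = √2/2 + 3570 = 3570 + √2/2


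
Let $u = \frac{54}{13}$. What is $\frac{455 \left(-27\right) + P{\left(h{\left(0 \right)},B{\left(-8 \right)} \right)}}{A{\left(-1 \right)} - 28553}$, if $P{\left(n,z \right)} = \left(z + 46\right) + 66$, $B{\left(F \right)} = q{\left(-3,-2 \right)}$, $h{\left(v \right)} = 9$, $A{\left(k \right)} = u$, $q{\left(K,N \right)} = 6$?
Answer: $\frac{158171}{371135} \approx 0.42618$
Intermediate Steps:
$u = \frac{54}{13}$ ($u = 54 \cdot \frac{1}{13} = \frac{54}{13} \approx 4.1538$)
$A{\left(k \right)} = \frac{54}{13}$
$B{\left(F \right)} = 6$
$P{\left(n,z \right)} = 112 + z$ ($P{\left(n,z \right)} = \left(46 + z\right) + 66 = 112 + z$)
$\frac{455 \left(-27\right) + P{\left(h{\left(0 \right)},B{\left(-8 \right)} \right)}}{A{\left(-1 \right)} - 28553} = \frac{455 \left(-27\right) + \left(112 + 6\right)}{\frac{54}{13} - 28553} = \frac{-12285 + 118}{- \frac{371135}{13}} = \left(-12167\right) \left(- \frac{13}{371135}\right) = \frac{158171}{371135}$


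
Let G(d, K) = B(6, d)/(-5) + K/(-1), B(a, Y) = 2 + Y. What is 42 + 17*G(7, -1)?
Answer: 142/5 ≈ 28.400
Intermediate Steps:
G(d, K) = -2/5 - K - d/5 (G(d, K) = (2 + d)/(-5) + K/(-1) = (2 + d)*(-1/5) + K*(-1) = (-2/5 - d/5) - K = -2/5 - K - d/5)
42 + 17*G(7, -1) = 42 + 17*(-2/5 - 1*(-1) - 1/5*7) = 42 + 17*(-2/5 + 1 - 7/5) = 42 + 17*(-4/5) = 42 - 68/5 = 142/5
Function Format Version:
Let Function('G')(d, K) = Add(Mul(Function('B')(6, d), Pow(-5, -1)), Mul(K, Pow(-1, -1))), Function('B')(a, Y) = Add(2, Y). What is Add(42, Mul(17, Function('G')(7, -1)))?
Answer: Rational(142, 5) ≈ 28.400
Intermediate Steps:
Function('G')(d, K) = Add(Rational(-2, 5), Mul(-1, K), Mul(Rational(-1, 5), d)) (Function('G')(d, K) = Add(Mul(Add(2, d), Pow(-5, -1)), Mul(K, Pow(-1, -1))) = Add(Mul(Add(2, d), Rational(-1, 5)), Mul(K, -1)) = Add(Add(Rational(-2, 5), Mul(Rational(-1, 5), d)), Mul(-1, K)) = Add(Rational(-2, 5), Mul(-1, K), Mul(Rational(-1, 5), d)))
Add(42, Mul(17, Function('G')(7, -1))) = Add(42, Mul(17, Add(Rational(-2, 5), Mul(-1, -1), Mul(Rational(-1, 5), 7)))) = Add(42, Mul(17, Add(Rational(-2, 5), 1, Rational(-7, 5)))) = Add(42, Mul(17, Rational(-4, 5))) = Add(42, Rational(-68, 5)) = Rational(142, 5)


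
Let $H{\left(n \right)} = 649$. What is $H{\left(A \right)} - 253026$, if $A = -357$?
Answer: $-252377$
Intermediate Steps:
$H{\left(A \right)} - 253026 = 649 - 253026 = -252377$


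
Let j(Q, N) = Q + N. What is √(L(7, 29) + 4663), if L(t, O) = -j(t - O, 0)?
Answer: √4685 ≈ 68.447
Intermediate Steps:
j(Q, N) = N + Q
L(t, O) = O - t (L(t, O) = -(0 + (t - O)) = -(t - O) = O - t)
√(L(7, 29) + 4663) = √((29 - 1*7) + 4663) = √((29 - 7) + 4663) = √(22 + 4663) = √4685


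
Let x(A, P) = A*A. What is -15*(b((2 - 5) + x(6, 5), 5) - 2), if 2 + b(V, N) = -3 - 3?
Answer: 150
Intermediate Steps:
x(A, P) = A**2
b(V, N) = -8 (b(V, N) = -2 + (-3 - 3) = -2 - 6 = -8)
-15*(b((2 - 5) + x(6, 5), 5) - 2) = -15*(-8 - 2) = -15*(-10) = 150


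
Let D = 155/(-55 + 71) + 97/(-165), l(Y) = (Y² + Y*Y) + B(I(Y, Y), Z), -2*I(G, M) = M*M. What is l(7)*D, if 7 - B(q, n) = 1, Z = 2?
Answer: 312299/330 ≈ 946.36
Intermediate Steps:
I(G, M) = -M²/2 (I(G, M) = -M*M/2 = -M²/2)
B(q, n) = 6 (B(q, n) = 7 - 1*1 = 7 - 1 = 6)
l(Y) = 6 + 2*Y² (l(Y) = (Y² + Y*Y) + 6 = (Y² + Y²) + 6 = 2*Y² + 6 = 6 + 2*Y²)
D = 24023/2640 (D = 155/16 + 97*(-1/165) = 155*(1/16) - 97/165 = 155/16 - 97/165 = 24023/2640 ≈ 9.0996)
l(7)*D = (6 + 2*7²)*(24023/2640) = (6 + 2*49)*(24023/2640) = (6 + 98)*(24023/2640) = 104*(24023/2640) = 312299/330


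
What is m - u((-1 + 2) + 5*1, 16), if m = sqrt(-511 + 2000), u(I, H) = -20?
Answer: 20 + sqrt(1489) ≈ 58.588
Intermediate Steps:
m = sqrt(1489) ≈ 38.588
m - u((-1 + 2) + 5*1, 16) = sqrt(1489) - 1*(-20) = sqrt(1489) + 20 = 20 + sqrt(1489)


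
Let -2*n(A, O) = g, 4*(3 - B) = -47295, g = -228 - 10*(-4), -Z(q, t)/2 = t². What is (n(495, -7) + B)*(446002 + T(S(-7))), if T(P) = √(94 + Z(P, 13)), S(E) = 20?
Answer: 10633356683/2 + 47683*I*√61/2 ≈ 5.3167e+9 + 1.8621e+5*I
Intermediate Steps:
Z(q, t) = -2*t²
g = -188 (g = -228 + 40 = -188)
T(P) = 2*I*√61 (T(P) = √(94 - 2*13²) = √(94 - 2*169) = √(94 - 338) = √(-244) = 2*I*√61)
B = 47307/4 (B = 3 - ¼*(-47295) = 3 + 47295/4 = 47307/4 ≈ 11827.)
n(A, O) = 94 (n(A, O) = -½*(-188) = 94)
(n(495, -7) + B)*(446002 + T(S(-7))) = (94 + 47307/4)*(446002 + 2*I*√61) = 47683*(446002 + 2*I*√61)/4 = 10633356683/2 + 47683*I*√61/2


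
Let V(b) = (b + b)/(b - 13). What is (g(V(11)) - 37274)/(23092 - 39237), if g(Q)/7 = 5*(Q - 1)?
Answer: 37694/16145 ≈ 2.3347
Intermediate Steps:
V(b) = 2*b/(-13 + b) (V(b) = (2*b)/(-13 + b) = 2*b/(-13 + b))
g(Q) = -35 + 35*Q (g(Q) = 7*(5*(Q - 1)) = 7*(5*(-1 + Q)) = 7*(-5 + 5*Q) = -35 + 35*Q)
(g(V(11)) - 37274)/(23092 - 39237) = ((-35 + 35*(2*11/(-13 + 11))) - 37274)/(23092 - 39237) = ((-35 + 35*(2*11/(-2))) - 37274)/(-16145) = ((-35 + 35*(2*11*(-1/2))) - 37274)*(-1/16145) = ((-35 + 35*(-11)) - 37274)*(-1/16145) = ((-35 - 385) - 37274)*(-1/16145) = (-420 - 37274)*(-1/16145) = -37694*(-1/16145) = 37694/16145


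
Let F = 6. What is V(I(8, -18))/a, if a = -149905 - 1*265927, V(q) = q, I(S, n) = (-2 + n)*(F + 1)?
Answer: 35/103958 ≈ 0.00033667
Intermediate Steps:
I(S, n) = -14 + 7*n (I(S, n) = (-2 + n)*(6 + 1) = (-2 + n)*7 = -14 + 7*n)
a = -415832 (a = -149905 - 265927 = -415832)
V(I(8, -18))/a = (-14 + 7*(-18))/(-415832) = (-14 - 126)*(-1/415832) = -140*(-1/415832) = 35/103958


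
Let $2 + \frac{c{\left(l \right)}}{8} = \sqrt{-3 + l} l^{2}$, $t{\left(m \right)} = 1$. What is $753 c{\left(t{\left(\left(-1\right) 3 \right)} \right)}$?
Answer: $-12048 + 6024 i \sqrt{2} \approx -12048.0 + 8519.2 i$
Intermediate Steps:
$c{\left(l \right)} = -16 + 8 l^{2} \sqrt{-3 + l}$ ($c{\left(l \right)} = -16 + 8 \sqrt{-3 + l} l^{2} = -16 + 8 l^{2} \sqrt{-3 + l}$)
$753 c{\left(t{\left(\left(-1\right) 3 \right)} \right)} = 753 \left(-16 + 8 \cdot 1^{2} \sqrt{-3 + 1}\right) = 753 \left(-16 + 8 \cdot 1 \sqrt{-2}\right) = 753 \left(-16 + 8 \cdot 1 i \sqrt{2}\right) = 753 \left(-16 + 8 i \sqrt{2}\right) = -12048 + 6024 i \sqrt{2}$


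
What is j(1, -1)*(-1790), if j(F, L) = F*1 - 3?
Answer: 3580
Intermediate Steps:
j(F, L) = -3 + F (j(F, L) = F - 3 = -3 + F)
j(1, -1)*(-1790) = (-3 + 1)*(-1790) = -2*(-1790) = 3580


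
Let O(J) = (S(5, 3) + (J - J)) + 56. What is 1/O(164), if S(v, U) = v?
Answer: 1/61 ≈ 0.016393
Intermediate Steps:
O(J) = 61 (O(J) = (5 + (J - J)) + 56 = (5 + 0) + 56 = 5 + 56 = 61)
1/O(164) = 1/61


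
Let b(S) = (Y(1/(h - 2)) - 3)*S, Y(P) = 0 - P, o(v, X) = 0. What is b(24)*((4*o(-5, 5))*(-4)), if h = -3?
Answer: 0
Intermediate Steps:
Y(P) = -P
b(S) = -14*S/5 (b(S) = (-1/(-3 - 2) - 3)*S = (-1/(-5) - 3)*S = (-1*(-⅕) - 3)*S = (⅕ - 3)*S = -14*S/5)
b(24)*((4*o(-5, 5))*(-4)) = (-14/5*24)*((4*0)*(-4)) = -0*(-4) = -336/5*0 = 0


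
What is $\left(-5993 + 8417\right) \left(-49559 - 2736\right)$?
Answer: $-126763080$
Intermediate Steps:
$\left(-5993 + 8417\right) \left(-49559 - 2736\right) = 2424 \left(-52295\right) = -126763080$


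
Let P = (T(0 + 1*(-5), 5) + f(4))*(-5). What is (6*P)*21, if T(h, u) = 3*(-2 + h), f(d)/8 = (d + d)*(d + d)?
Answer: -309330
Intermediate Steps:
f(d) = 32*d² (f(d) = 8*((d + d)*(d + d)) = 8*((2*d)*(2*d)) = 8*(4*d²) = 32*d²)
T(h, u) = -6 + 3*h
P = -2455 (P = ((-6 + 3*(0 + 1*(-5))) + 32*4²)*(-5) = ((-6 + 3*(0 - 5)) + 32*16)*(-5) = ((-6 + 3*(-5)) + 512)*(-5) = ((-6 - 15) + 512)*(-5) = (-21 + 512)*(-5) = 491*(-5) = -2455)
(6*P)*21 = (6*(-2455))*21 = -14730*21 = -309330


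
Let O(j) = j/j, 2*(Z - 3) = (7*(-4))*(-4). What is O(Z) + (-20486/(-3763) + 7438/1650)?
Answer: 34000022/3104475 ≈ 10.952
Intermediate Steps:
Z = 59 (Z = 3 + ((7*(-4))*(-4))/2 = 3 + (-28*(-4))/2 = 3 + (½)*112 = 3 + 56 = 59)
O(j) = 1
O(Z) + (-20486/(-3763) + 7438/1650) = 1 + (-20486/(-3763) + 7438/1650) = 1 + (-20486*(-1/3763) + 7438*(1/1650)) = 1 + (20486/3763 + 3719/825) = 1 + 30895547/3104475 = 34000022/3104475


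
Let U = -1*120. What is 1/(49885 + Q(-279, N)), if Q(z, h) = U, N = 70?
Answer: 1/49765 ≈ 2.0094e-5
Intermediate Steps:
U = -120
Q(z, h) = -120
1/(49885 + Q(-279, N)) = 1/(49885 - 120) = 1/49765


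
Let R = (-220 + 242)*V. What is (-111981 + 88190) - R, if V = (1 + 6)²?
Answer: -24869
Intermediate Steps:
V = 49 (V = 7² = 49)
R = 1078 (R = (-220 + 242)*49 = 22*49 = 1078)
(-111981 + 88190) - R = (-111981 + 88190) - 1*1078 = -23791 - 1078 = -24869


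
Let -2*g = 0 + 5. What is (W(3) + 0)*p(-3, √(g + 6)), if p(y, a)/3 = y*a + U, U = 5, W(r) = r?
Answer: 45 - 27*√14/2 ≈ -5.5124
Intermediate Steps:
g = -5/2 (g = -(0 + 5)/2 = -½*5 = -5/2 ≈ -2.5000)
p(y, a) = 15 + 3*a*y (p(y, a) = 3*(y*a + 5) = 3*(a*y + 5) = 3*(5 + a*y) = 15 + 3*a*y)
(W(3) + 0)*p(-3, √(g + 6)) = (3 + 0)*(15 + 3*√(-5/2 + 6)*(-3)) = 3*(15 + 3*√(7/2)*(-3)) = 3*(15 + 3*(√14/2)*(-3)) = 3*(15 - 9*√14/2) = 45 - 27*√14/2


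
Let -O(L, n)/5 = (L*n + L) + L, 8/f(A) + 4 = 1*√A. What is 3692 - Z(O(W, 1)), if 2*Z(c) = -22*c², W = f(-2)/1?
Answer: 4*(3692*√2 + 26261*I)/(4*√2 + 7*I) ≈ 10536.0 + 5531.1*I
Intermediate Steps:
f(A) = 8/(-4 + √A) (f(A) = 8/(-4 + 1*√A) = 8/(-4 + √A))
W = 8/(-4 + I*√2) (W = (8/(-4 + √(-2)))/1 = (8/(-4 + I*√2))*1 = 8/(-4 + I*√2) ≈ -1.7778 - 0.62854*I)
O(L, n) = -10*L - 5*L*n (O(L, n) = -5*((L*n + L) + L) = -5*((L + L*n) + L) = -5*(2*L + L*n) = -10*L - 5*L*n)
Z(c) = -11*c² (Z(c) = (-22*c²)/2 = -11*c²)
3692 - Z(O(W, 1)) = 3692 - (-11)*(-5*(-16/9 - 4*I*√2/9)*(2 + 1))² = 3692 - (-11)*(-5*(-16/9 - 4*I*√2/9)*3)² = 3692 - (-11)*(80/3 + 20*I*√2/3)² = 3692 + 11*(80/3 + 20*I*√2/3)²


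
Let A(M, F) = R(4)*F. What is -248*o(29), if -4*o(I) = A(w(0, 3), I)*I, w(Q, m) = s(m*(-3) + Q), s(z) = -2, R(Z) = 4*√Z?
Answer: 417136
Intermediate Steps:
w(Q, m) = -2
A(M, F) = 8*F (A(M, F) = (4*√4)*F = (4*2)*F = 8*F)
o(I) = -2*I² (o(I) = -8*I*I/4 = -2*I²)
-248*o(29) = -(-496)*29² = -(-496)*841 = -248*(-1682) = 417136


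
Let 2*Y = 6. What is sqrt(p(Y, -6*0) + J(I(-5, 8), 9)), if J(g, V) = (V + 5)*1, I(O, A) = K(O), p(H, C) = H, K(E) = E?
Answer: sqrt(17) ≈ 4.1231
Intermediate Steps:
Y = 3 (Y = (1/2)*6 = 3)
I(O, A) = O
J(g, V) = 5 + V (J(g, V) = (5 + V)*1 = 5 + V)
sqrt(p(Y, -6*0) + J(I(-5, 8), 9)) = sqrt(3 + (5 + 9)) = sqrt(3 + 14) = sqrt(17)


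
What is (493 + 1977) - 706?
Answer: 1764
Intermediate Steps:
(493 + 1977) - 706 = 2470 - 706 = 1764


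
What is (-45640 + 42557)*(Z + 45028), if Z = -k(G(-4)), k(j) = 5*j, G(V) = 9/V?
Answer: -555424031/4 ≈ -1.3886e+8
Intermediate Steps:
Z = 45/4 (Z = -5*9/(-4) = -5*9*(-1/4) = -5*(-9)/4 = -1*(-45/4) = 45/4 ≈ 11.250)
(-45640 + 42557)*(Z + 45028) = (-45640 + 42557)*(45/4 + 45028) = -3083*180157/4 = -555424031/4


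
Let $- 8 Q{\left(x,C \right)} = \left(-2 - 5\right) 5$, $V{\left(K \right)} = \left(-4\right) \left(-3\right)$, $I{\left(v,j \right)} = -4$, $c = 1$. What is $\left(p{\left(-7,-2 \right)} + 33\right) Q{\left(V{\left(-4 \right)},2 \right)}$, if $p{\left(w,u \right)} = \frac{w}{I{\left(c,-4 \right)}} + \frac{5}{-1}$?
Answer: $\frac{4165}{32} \approx 130.16$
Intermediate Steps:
$V{\left(K \right)} = 12$
$p{\left(w,u \right)} = -5 - \frac{w}{4}$ ($p{\left(w,u \right)} = \frac{w}{-4} + \frac{5}{-1} = w \left(- \frac{1}{4}\right) + 5 \left(-1\right) = - \frac{w}{4} - 5 = -5 - \frac{w}{4}$)
$Q{\left(x,C \right)} = \frac{35}{8}$ ($Q{\left(x,C \right)} = - \frac{\left(-2 - 5\right) 5}{8} = - \frac{\left(-7\right) 5}{8} = \left(- \frac{1}{8}\right) \left(-35\right) = \frac{35}{8}$)
$\left(p{\left(-7,-2 \right)} + 33\right) Q{\left(V{\left(-4 \right)},2 \right)} = \left(\left(-5 - - \frac{7}{4}\right) + 33\right) \frac{35}{8} = \left(\left(-5 + \frac{7}{4}\right) + 33\right) \frac{35}{8} = \left(- \frac{13}{4} + 33\right) \frac{35}{8} = \frac{119}{4} \cdot \frac{35}{8} = \frac{4165}{32}$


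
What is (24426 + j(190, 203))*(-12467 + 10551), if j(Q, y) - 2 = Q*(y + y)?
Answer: -194604288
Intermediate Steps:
j(Q, y) = 2 + 2*Q*y (j(Q, y) = 2 + Q*(y + y) = 2 + Q*(2*y) = 2 + 2*Q*y)
(24426 + j(190, 203))*(-12467 + 10551) = (24426 + (2 + 2*190*203))*(-12467 + 10551) = (24426 + (2 + 77140))*(-1916) = (24426 + 77142)*(-1916) = 101568*(-1916) = -194604288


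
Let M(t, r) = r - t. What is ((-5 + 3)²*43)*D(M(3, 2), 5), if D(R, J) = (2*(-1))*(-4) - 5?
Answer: 516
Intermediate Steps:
D(R, J) = 3 (D(R, J) = -2*(-4) - 5 = 8 - 5 = 3)
((-5 + 3)²*43)*D(M(3, 2), 5) = ((-5 + 3)²*43)*3 = ((-2)²*43)*3 = (4*43)*3 = 172*3 = 516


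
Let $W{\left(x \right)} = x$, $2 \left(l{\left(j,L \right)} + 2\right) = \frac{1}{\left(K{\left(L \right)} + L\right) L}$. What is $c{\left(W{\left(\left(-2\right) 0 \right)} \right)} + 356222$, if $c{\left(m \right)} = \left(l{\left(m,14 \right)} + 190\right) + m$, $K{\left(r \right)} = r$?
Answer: $\frac{279425441}{784} \approx 3.5641 \cdot 10^{5}$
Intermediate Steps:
$l{\left(j,L \right)} = -2 + \frac{1}{4 L^{2}}$ ($l{\left(j,L \right)} = -2 + \frac{\frac{1}{L + L} \frac{1}{L}}{2} = -2 + \frac{\frac{1}{2 L} \frac{1}{L}}{2} = -2 + \frac{\frac{1}{2} \frac{1}{L^{2}}}{2} = -2 + \frac{1}{4 L^{2}}$)
$c{\left(m \right)} = \frac{147393}{784} + m$ ($c{\left(m \right)} = \left(\left(-2 + \frac{1}{4 \cdot 196}\right) + 190\right) + m = \left(\left(-2 + \frac{1}{4} \cdot \frac{1}{196}\right) + 190\right) + m = \left(\left(-2 + \frac{1}{784}\right) + 190\right) + m = \left(- \frac{1567}{784} + 190\right) + m = \frac{147393}{784} + m$)
$c{\left(W{\left(\left(-2\right) 0 \right)} \right)} + 356222 = \left(\frac{147393}{784} - 0\right) + 356222 = \left(\frac{147393}{784} + 0\right) + 356222 = \frac{147393}{784} + 356222 = \frac{279425441}{784}$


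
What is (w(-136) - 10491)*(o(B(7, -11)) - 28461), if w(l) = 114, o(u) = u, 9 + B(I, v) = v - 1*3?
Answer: 295578468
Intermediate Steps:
B(I, v) = -12 + v (B(I, v) = -9 + (v - 1*3) = -9 + (v - 3) = -9 + (-3 + v) = -12 + v)
(w(-136) - 10491)*(o(B(7, -11)) - 28461) = (114 - 10491)*((-12 - 11) - 28461) = -10377*(-23 - 28461) = -10377*(-28484) = 295578468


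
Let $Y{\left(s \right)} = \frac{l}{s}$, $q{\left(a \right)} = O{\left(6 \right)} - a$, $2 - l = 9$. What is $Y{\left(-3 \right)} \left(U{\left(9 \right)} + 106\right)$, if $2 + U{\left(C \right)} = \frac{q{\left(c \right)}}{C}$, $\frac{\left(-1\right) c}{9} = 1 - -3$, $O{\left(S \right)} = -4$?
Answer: $\frac{6776}{27} \approx 250.96$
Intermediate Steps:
$l = -7$ ($l = 2 - 9 = -7$)
$c = -36$ ($c = - 9 \left(1 - -3\right) = - 9 \left(1 + 3\right) = \left(-9\right) 4 = -36$)
$q{\left(a \right)} = -4 - a$
$Y{\left(s \right)} = - \frac{7}{s}$
$U{\left(C \right)} = -2 + \frac{32}{C}$ ($U{\left(C \right)} = -2 + \frac{-4 - -36}{C} = -2 + \frac{-4 + 36}{C} = -2 + \frac{32}{C}$)
$Y{\left(-3 \right)} \left(U{\left(9 \right)} + 106\right) = - \frac{7}{-3} \left(\left(-2 + \frac{32}{9}\right) + 106\right) = \left(-7\right) \left(- \frac{1}{3}\right) \left(\left(-2 + 32 \cdot \frac{1}{9}\right) + 106\right) = \frac{7 \left(\left(-2 + \frac{32}{9}\right) + 106\right)}{3} = \frac{7 \left(\frac{14}{9} + 106\right)}{3} = \frac{7}{3} \cdot \frac{968}{9} = \frac{6776}{27}$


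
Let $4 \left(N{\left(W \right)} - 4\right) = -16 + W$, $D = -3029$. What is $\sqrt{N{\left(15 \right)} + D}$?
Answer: $\frac{i \sqrt{12101}}{2} \approx 55.002 i$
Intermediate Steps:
$N{\left(W \right)} = \frac{W}{4}$ ($N{\left(W \right)} = 4 + \frac{-16 + W}{4} = 4 + \left(-4 + \frac{W}{4}\right) = \frac{W}{4}$)
$\sqrt{N{\left(15 \right)} + D} = \sqrt{\frac{1}{4} \cdot 15 - 3029} = \sqrt{\frac{15}{4} - 3029} = \sqrt{- \frac{12101}{4}} = \frac{i \sqrt{12101}}{2}$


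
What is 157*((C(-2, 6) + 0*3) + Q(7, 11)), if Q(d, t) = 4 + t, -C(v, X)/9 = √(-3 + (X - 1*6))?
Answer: 2355 - 1413*I*√3 ≈ 2355.0 - 2447.4*I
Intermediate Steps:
C(v, X) = -9*√(-9 + X) (C(v, X) = -9*√(-3 + (X - 1*6)) = -9*√(-3 + (X - 6)) = -9*√(-3 + (-6 + X)) = -9*√(-9 + X))
157*((C(-2, 6) + 0*3) + Q(7, 11)) = 157*((-9*√(-9 + 6) + 0*3) + (4 + 11)) = 157*((-9*I*√3 + 0) + 15) = 157*(-9*I*√3 + 15) = 157*(15 - 9*I*√3) = 2355 - 1413*I*√3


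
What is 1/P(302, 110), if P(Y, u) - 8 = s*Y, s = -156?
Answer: -1/47104 ≈ -2.1230e-5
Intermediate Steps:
P(Y, u) = 8 - 156*Y
1/P(302, 110) = 1/(8 - 156*302) = 1/(8 - 47112) = 1/(-47104) = -1/47104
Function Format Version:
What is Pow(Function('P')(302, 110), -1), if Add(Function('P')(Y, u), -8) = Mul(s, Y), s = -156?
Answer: Rational(-1, 47104) ≈ -2.1230e-5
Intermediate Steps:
Function('P')(Y, u) = Add(8, Mul(-156, Y))
Pow(Function('P')(302, 110), -1) = Pow(Add(8, Mul(-156, 302)), -1) = Pow(Add(8, -47112), -1) = Pow(-47104, -1) = Rational(-1, 47104)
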